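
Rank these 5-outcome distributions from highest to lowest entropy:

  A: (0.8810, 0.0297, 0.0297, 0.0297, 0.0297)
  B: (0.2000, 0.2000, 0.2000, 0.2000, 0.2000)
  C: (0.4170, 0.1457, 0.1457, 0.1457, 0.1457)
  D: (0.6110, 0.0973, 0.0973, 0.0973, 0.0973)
B > C > D > A

Key insight: Entropy is maximized by uniform distributions and minimized by concentrated distributions.

Entropies:
  H(A) = 0.7645 bits
  H(B) = 2.3219 bits
  H(C) = 2.1460 bits
  H(D) = 1.7422 bits

Ranking: B > C > D > A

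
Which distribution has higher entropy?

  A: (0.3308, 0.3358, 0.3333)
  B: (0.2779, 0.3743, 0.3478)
A

Both distributions are close to uniform, making this a harder comparison.

H(A) = 1.5849 bits
H(B) = 1.5740 bits

The distribution closer to uniform has higher entropy.
Answer: A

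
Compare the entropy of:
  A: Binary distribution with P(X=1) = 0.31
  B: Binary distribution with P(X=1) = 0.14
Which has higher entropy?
A

For binary distributions, entropy is maximized at p=0.5 and decreases as p moves toward 0 or 1.

H(A) = H(0.31) = 0.8932 bits
H(B) = H(0.14) = 0.5842 bits

Distribution A (p=0.31) is closer to uniform (p=0.5), so it has higher entropy.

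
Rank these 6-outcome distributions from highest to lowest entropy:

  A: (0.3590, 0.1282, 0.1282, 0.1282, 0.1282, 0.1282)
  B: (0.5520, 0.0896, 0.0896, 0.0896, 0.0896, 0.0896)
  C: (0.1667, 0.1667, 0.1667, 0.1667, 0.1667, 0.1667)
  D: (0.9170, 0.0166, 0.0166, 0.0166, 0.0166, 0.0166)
C > A > B > D

Key insight: Entropy is maximized by uniform distributions and minimized by concentrated distributions.

Entropies:
  H(A) = 2.4302 bits
  H(B) = 2.0324 bits
  H(C) = 2.5850 bits
  H(D) = 0.6054 bits

Ranking: C > A > B > D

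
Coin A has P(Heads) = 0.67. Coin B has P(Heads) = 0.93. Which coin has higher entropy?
A

For binary distributions, entropy is maximized at p=0.5 and decreases as p moves toward 0 or 1.

H(A) = H(0.67) = 0.9149 bits
H(B) = H(0.93) = 0.3659 bits

Distribution A (p=0.67) is closer to uniform (p=0.5), so it has higher entropy.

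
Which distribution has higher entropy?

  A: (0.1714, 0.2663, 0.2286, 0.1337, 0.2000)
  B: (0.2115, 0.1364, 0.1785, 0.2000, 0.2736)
B

Both distributions are close to uniform, making this a harder comparison.

H(A) = 2.2837 bits
H(B) = 2.2857 bits

The distribution closer to uniform has higher entropy.
Answer: B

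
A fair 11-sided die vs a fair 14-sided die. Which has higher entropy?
14-sided die

Both are uniform distributions; for uniform over n outcomes, H = log₂(n). H(11-sided) = log₂(11) = 3.459 bits and H(14-sided) = log₂(14) = 3.807 bits. More outcomes in a uniform distribution means higher entropy.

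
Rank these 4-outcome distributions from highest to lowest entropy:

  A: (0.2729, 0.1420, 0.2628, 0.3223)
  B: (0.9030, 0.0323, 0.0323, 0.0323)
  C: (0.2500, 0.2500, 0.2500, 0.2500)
C > A > B

Key insight: Entropy is maximized by uniform distributions and minimized by concentrated distributions.

- Uniform distributions have maximum entropy log₂(4) = 2.0000 bits
- The more "peaked" or concentrated a distribution, the lower its entropy

Entropies:
  H(A) = 1.9443 bits
  H(B) = 0.6132 bits
  H(C) = 2.0000 bits

Ranking: C > A > B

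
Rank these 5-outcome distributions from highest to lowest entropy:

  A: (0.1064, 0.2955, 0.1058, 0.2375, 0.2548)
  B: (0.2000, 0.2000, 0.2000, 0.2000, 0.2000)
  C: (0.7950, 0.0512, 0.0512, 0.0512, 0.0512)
B > A > C

Key insight: Entropy is maximized by uniform distributions and minimized by concentrated distributions.

- Uniform distributions have maximum entropy log₂(5) = 2.3219 bits
- The more "peaked" or concentrated a distribution, the lower its entropy

Entropies:
  H(A) = 2.2017 bits
  H(B) = 2.3219 bits
  H(C) = 1.1418 bits

Ranking: B > A > C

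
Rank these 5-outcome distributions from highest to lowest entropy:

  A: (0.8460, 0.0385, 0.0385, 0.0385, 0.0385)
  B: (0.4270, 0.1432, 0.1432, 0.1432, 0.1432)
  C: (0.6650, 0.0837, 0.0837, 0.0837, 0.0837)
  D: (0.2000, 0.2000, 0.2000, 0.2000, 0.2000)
D > B > C > A

Key insight: Entropy is maximized by uniform distributions and minimized by concentrated distributions.

Entropies:
  H(A) = 0.9278 bits
  H(B) = 2.1306 bits
  H(C) = 1.5900 bits
  H(D) = 2.3219 bits

Ranking: D > B > C > A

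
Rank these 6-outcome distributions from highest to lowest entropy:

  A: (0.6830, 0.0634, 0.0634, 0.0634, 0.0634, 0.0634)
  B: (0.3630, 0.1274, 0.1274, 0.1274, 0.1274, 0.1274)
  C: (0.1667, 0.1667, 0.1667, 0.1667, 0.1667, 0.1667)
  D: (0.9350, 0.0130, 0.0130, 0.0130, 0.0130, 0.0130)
C > B > A > D

Key insight: Entropy is maximized by uniform distributions and minimized by concentrated distributions.

Entropies:
  H(A) = 1.6371 bits
  H(B) = 2.4242 bits
  H(C) = 2.5850 bits
  H(D) = 0.4979 bits

Ranking: C > B > A > D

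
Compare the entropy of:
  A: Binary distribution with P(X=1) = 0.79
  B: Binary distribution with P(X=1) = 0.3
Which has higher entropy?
B

For binary distributions, entropy is maximized at p=0.5 and decreases as p moves toward 0 or 1.

H(A) = H(0.79) = 0.7415 bits
H(B) = H(0.3) = 0.8813 bits

Distribution B (p=0.3) is closer to uniform (p=0.5), so it has higher entropy.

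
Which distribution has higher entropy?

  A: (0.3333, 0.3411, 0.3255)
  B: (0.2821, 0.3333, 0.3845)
A

Both distributions are close to uniform, making this a harder comparison.

H(A) = 1.5847 bits
H(B) = 1.5736 bits

The distribution closer to uniform has higher entropy.
Answer: A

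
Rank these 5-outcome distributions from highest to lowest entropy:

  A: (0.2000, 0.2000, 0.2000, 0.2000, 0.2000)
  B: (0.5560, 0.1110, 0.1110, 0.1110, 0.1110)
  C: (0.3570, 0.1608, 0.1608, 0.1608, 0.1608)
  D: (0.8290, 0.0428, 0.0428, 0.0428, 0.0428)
A > C > B > D

Key insight: Entropy is maximized by uniform distributions and minimized by concentrated distributions.

Entropies:
  H(A) = 2.3219 bits
  H(B) = 1.8789 bits
  H(C) = 2.2262 bits
  H(D) = 1.0020 bits

Ranking: A > C > B > D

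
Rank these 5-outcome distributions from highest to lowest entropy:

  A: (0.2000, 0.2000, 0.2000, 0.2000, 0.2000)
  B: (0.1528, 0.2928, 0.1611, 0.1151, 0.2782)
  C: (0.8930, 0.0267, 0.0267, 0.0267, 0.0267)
A > B > C

Key insight: Entropy is maximized by uniform distributions and minimized by concentrated distributions.

- Uniform distributions have maximum entropy log₂(5) = 2.3219 bits
- The more "peaked" or concentrated a distribution, the lower its entropy

Entropies:
  H(A) = 2.3219 bits
  H(B) = 2.2298 bits
  H(C) = 0.7048 bits

Ranking: A > B > C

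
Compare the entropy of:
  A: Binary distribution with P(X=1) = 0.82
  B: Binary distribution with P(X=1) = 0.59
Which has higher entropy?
B

For binary distributions, entropy is maximized at p=0.5 and decreases as p moves toward 0 or 1.

H(A) = H(0.82) = 0.6801 bits
H(B) = H(0.59) = 0.9765 bits

Distribution B (p=0.59) is closer to uniform (p=0.5), so it has higher entropy.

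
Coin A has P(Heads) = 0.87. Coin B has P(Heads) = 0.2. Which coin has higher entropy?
B

For binary distributions, entropy is maximized at p=0.5 and decreases as p moves toward 0 or 1.

H(A) = H(0.87) = 0.5574 bits
H(B) = H(0.2) = 0.7219 bits

Distribution B (p=0.2) is closer to uniform (p=0.5), so it has higher entropy.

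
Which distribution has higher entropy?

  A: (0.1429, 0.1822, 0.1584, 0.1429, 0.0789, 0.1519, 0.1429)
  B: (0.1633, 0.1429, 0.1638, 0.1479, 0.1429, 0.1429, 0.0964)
B

Both distributions are close to uniform, making this a harder comparison.

H(A) = 2.7739 bits
H(B) = 2.7908 bits

The distribution closer to uniform has higher entropy.
Answer: B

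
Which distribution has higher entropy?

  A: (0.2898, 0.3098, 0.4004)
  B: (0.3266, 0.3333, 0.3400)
B

Both distributions are close to uniform, making this a harder comparison.

H(A) = 1.5703 bits
H(B) = 1.5848 bits

The distribution closer to uniform has higher entropy.
Answer: B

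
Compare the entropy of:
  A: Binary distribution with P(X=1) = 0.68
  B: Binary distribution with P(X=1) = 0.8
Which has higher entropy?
A

For binary distributions, entropy is maximized at p=0.5 and decreases as p moves toward 0 or 1.

H(A) = H(0.68) = 0.9044 bits
H(B) = H(0.8) = 0.7219 bits

Distribution A (p=0.68) is closer to uniform (p=0.5), so it has higher entropy.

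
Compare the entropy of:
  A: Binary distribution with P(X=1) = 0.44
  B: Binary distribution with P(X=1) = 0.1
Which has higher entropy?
A

For binary distributions, entropy is maximized at p=0.5 and decreases as p moves toward 0 or 1.

H(A) = H(0.44) = 0.9896 bits
H(B) = H(0.1) = 0.4690 bits

Distribution A (p=0.44) is closer to uniform (p=0.5), so it has higher entropy.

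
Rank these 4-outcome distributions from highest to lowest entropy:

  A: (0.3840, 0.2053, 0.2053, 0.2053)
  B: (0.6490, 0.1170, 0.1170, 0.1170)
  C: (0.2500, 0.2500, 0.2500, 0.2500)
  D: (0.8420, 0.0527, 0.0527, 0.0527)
C > A > B > D

Key insight: Entropy is maximized by uniform distributions and minimized by concentrated distributions.

Entropies:
  H(A) = 1.9372 bits
  H(B) = 1.4913 bits
  H(C) = 2.0000 bits
  H(D) = 0.8799 bits

Ranking: C > A > B > D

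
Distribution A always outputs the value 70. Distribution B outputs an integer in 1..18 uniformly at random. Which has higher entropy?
B

A is deterministic, so H(A) = 0. B is uniform over 18 outcomes, so H(B) = log₂(18) = 4.170 bits. Any distribution with genuine randomness has higher entropy than a deterministic one.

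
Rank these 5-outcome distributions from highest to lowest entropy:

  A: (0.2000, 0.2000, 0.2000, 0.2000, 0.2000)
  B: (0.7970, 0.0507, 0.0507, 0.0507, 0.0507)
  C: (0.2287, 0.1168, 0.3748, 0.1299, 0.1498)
A > C > B

Key insight: Entropy is maximized by uniform distributions and minimized by concentrated distributions.

- Uniform distributions have maximum entropy log₂(5) = 2.3219 bits
- The more "peaked" or concentrated a distribution, the lower its entropy

Entropies:
  H(A) = 2.3219 bits
  H(B) = 1.1339 bits
  H(C) = 2.1720 bits

Ranking: A > C > B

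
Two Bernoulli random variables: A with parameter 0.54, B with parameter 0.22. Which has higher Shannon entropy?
A

For binary distributions, entropy is maximized at p=0.5 and decreases as p moves toward 0 or 1.

H(A) = H(0.54) = 0.9954 bits
H(B) = H(0.22) = 0.7602 bits

Distribution A (p=0.54) is closer to uniform (p=0.5), so it has higher entropy.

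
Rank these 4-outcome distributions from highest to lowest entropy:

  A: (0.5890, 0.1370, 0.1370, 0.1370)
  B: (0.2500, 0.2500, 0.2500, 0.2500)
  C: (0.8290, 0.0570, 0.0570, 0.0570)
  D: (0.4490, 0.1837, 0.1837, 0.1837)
B > D > A > C

Key insight: Entropy is maximized by uniform distributions and minimized by concentrated distributions.

Entropies:
  H(A) = 1.6284 bits
  H(B) = 2.0000 bits
  H(C) = 0.9310 bits
  H(D) = 1.8658 bits

Ranking: B > D > A > C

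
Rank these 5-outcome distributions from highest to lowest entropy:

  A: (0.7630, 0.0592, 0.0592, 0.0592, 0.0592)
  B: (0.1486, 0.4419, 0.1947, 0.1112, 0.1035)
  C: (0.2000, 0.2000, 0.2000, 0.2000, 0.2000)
C > B > A

Key insight: Entropy is maximized by uniform distributions and minimized by concentrated distributions.

- Uniform distributions have maximum entropy log₂(5) = 2.3219 bits
- The more "peaked" or concentrated a distribution, the lower its entropy

Entropies:
  H(A) = 1.2640 bits
  H(B) = 2.0802 bits
  H(C) = 2.3219 bits

Ranking: C > B > A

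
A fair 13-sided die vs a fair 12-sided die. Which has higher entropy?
13-sided die

Both are uniform distributions; for uniform over n outcomes, H = log₂(n). H(13-sided) = log₂(13) = 3.700 bits and H(12-sided) = log₂(12) = 3.585 bits. More outcomes in a uniform distribution means higher entropy.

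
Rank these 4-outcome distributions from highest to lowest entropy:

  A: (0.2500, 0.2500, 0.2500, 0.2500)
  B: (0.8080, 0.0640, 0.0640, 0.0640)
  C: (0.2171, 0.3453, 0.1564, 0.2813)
A > C > B

Key insight: Entropy is maximized by uniform distributions and minimized by concentrated distributions.

- Uniform distributions have maximum entropy log₂(4) = 2.0000 bits
- The more "peaked" or concentrated a distribution, the lower its entropy

Entropies:
  H(A) = 2.0000 bits
  H(B) = 1.0099 bits
  H(C) = 1.9414 bits

Ranking: A > C > B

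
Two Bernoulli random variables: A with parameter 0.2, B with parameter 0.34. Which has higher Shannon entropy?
B

For binary distributions, entropy is maximized at p=0.5 and decreases as p moves toward 0 or 1.

H(A) = H(0.2) = 0.7219 bits
H(B) = H(0.34) = 0.9248 bits

Distribution B (p=0.34) is closer to uniform (p=0.5), so it has higher entropy.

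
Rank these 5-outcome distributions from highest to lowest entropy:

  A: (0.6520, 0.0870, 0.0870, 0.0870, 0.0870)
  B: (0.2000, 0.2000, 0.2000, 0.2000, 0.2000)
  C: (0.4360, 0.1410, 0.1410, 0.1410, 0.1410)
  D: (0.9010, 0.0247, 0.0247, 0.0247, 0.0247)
B > C > A > D

Key insight: Entropy is maximized by uniform distributions and minimized by concentrated distributions.

Entropies:
  H(A) = 1.6283 bits
  H(B) = 2.3219 bits
  H(C) = 2.1161 bits
  H(D) = 0.6638 bits

Ranking: B > C > A > D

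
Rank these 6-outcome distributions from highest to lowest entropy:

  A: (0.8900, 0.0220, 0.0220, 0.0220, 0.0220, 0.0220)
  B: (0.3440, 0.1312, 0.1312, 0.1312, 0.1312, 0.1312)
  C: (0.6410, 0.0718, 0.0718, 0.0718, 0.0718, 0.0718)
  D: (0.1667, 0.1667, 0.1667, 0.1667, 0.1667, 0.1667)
D > B > C > A

Key insight: Entropy is maximized by uniform distributions and minimized by concentrated distributions.

Entropies:
  H(A) = 0.7553 bits
  H(B) = 2.4518 bits
  H(C) = 1.7754 bits
  H(D) = 2.5850 bits

Ranking: D > B > C > A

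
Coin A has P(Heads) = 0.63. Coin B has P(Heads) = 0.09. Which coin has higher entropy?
A

For binary distributions, entropy is maximized at p=0.5 and decreases as p moves toward 0 or 1.

H(A) = H(0.63) = 0.9507 bits
H(B) = H(0.09) = 0.4365 bits

Distribution A (p=0.63) is closer to uniform (p=0.5), so it has higher entropy.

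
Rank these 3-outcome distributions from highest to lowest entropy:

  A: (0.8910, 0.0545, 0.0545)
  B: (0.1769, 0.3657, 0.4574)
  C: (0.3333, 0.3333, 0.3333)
C > B > A

Key insight: Entropy is maximized by uniform distributions and minimized by concentrated distributions.

- Uniform distributions have maximum entropy log₂(3) = 1.5850 bits
- The more "peaked" or concentrated a distribution, the lower its entropy

Entropies:
  H(A) = 0.6059 bits
  H(B) = 1.4889 bits
  H(C) = 1.5850 bits

Ranking: C > B > A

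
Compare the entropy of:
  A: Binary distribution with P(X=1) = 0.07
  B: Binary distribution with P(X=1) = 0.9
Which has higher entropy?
B

For binary distributions, entropy is maximized at p=0.5 and decreases as p moves toward 0 or 1.

H(A) = H(0.07) = 0.3659 bits
H(B) = H(0.9) = 0.4690 bits

Distribution B (p=0.9) is closer to uniform (p=0.5), so it has higher entropy.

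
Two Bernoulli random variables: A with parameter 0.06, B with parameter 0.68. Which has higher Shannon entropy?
B

For binary distributions, entropy is maximized at p=0.5 and decreases as p moves toward 0 or 1.

H(A) = H(0.06) = 0.3274 bits
H(B) = H(0.68) = 0.9044 bits

Distribution B (p=0.68) is closer to uniform (p=0.5), so it has higher entropy.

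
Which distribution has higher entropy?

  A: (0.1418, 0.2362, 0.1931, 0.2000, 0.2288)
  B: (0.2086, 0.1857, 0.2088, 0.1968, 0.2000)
B

Both distributions are close to uniform, making this a harder comparison.

H(A) = 2.3008 bits
H(B) = 2.3206 bits

The distribution closer to uniform has higher entropy.
Answer: B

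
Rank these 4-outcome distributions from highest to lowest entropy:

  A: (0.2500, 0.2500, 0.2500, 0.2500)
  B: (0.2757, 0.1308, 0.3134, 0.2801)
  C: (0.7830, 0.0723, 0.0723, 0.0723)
A > B > C

Key insight: Entropy is maximized by uniform distributions and minimized by concentrated distributions.

- Uniform distributions have maximum entropy log₂(4) = 2.0000 bits
- The more "peaked" or concentrated a distribution, the lower its entropy

Entropies:
  H(A) = 2.0000 bits
  H(B) = 1.9352 bits
  H(C) = 1.0986 bits

Ranking: A > B > C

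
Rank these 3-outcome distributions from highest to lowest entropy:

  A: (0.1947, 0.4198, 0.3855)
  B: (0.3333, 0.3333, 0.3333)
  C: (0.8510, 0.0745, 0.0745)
B > A > C

Key insight: Entropy is maximized by uniform distributions and minimized by concentrated distributions.

- Uniform distributions have maximum entropy log₂(3) = 1.5850 bits
- The more "peaked" or concentrated a distribution, the lower its entropy

Entropies:
  H(A) = 1.5154 bits
  H(B) = 1.5850 bits
  H(C) = 0.7563 bits

Ranking: B > A > C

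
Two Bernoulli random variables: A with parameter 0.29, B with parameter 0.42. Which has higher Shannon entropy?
B

For binary distributions, entropy is maximized at p=0.5 and decreases as p moves toward 0 or 1.

H(A) = H(0.29) = 0.8687 bits
H(B) = H(0.42) = 0.9815 bits

Distribution B (p=0.42) is closer to uniform (p=0.5), so it has higher entropy.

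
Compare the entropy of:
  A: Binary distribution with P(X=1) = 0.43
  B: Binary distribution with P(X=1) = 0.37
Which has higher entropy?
A

For binary distributions, entropy is maximized at p=0.5 and decreases as p moves toward 0 or 1.

H(A) = H(0.43) = 0.9858 bits
H(B) = H(0.37) = 0.9507 bits

Distribution A (p=0.43) is closer to uniform (p=0.5), so it has higher entropy.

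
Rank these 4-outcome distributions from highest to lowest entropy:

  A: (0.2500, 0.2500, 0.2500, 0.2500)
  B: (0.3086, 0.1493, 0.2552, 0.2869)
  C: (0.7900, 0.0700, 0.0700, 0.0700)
A > B > C

Key insight: Entropy is maximized by uniform distributions and minimized by concentrated distributions.

- Uniform distributions have maximum entropy log₂(4) = 2.0000 bits
- The more "peaked" or concentrated a distribution, the lower its entropy

Entropies:
  H(A) = 2.0000 bits
  H(B) = 1.9527 bits
  H(C) = 1.0743 bits

Ranking: A > B > C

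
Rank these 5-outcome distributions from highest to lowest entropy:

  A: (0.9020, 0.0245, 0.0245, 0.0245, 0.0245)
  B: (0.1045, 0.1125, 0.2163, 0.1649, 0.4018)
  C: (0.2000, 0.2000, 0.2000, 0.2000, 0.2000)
C > B > A

Key insight: Entropy is maximized by uniform distributions and minimized by concentrated distributions.

- Uniform distributions have maximum entropy log₂(5) = 2.3219 bits
- The more "peaked" or concentrated a distribution, the lower its entropy

Entropies:
  H(A) = 0.6586 bits
  H(B) = 2.1303 bits
  H(C) = 2.3219 bits

Ranking: C > B > A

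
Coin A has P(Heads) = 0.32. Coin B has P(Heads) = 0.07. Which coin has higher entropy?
A

For binary distributions, entropy is maximized at p=0.5 and decreases as p moves toward 0 or 1.

H(A) = H(0.32) = 0.9044 bits
H(B) = H(0.07) = 0.3659 bits

Distribution A (p=0.32) is closer to uniform (p=0.5), so it has higher entropy.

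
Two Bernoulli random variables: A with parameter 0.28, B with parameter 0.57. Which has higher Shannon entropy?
B

For binary distributions, entropy is maximized at p=0.5 and decreases as p moves toward 0 or 1.

H(A) = H(0.28) = 0.8555 bits
H(B) = H(0.57) = 0.9858 bits

Distribution B (p=0.57) is closer to uniform (p=0.5), so it has higher entropy.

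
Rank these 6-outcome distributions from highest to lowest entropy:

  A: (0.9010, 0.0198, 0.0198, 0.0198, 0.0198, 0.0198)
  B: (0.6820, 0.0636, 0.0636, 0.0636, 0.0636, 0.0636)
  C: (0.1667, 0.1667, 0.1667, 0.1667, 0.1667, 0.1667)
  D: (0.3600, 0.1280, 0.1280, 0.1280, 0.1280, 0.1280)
C > D > B > A

Key insight: Entropy is maximized by uniform distributions and minimized by concentrated distributions.

Entropies:
  H(A) = 0.6957 bits
  H(B) = 1.6406 bits
  H(C) = 2.5850 bits
  H(D) = 2.4287 bits

Ranking: C > D > B > A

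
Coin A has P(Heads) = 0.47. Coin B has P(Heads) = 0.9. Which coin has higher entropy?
A

For binary distributions, entropy is maximized at p=0.5 and decreases as p moves toward 0 or 1.

H(A) = H(0.47) = 0.9974 bits
H(B) = H(0.9) = 0.4690 bits

Distribution A (p=0.47) is closer to uniform (p=0.5), so it has higher entropy.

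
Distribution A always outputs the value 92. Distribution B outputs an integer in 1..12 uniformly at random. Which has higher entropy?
B

A is deterministic, so H(A) = 0. B is uniform over 12 outcomes, so H(B) = log₂(12) = 3.585 bits. Any distribution with genuine randomness has higher entropy than a deterministic one.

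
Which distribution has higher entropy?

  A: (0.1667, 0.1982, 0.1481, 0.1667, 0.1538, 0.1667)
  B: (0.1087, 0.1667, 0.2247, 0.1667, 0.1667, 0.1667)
A

Both distributions are close to uniform, making this a harder comparison.

H(A) = 2.5786 bits
H(B) = 2.5552 bits

The distribution closer to uniform has higher entropy.
Answer: A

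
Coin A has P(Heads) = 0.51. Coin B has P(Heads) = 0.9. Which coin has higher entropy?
A

For binary distributions, entropy is maximized at p=0.5 and decreases as p moves toward 0 or 1.

H(A) = H(0.51) = 0.9997 bits
H(B) = H(0.9) = 0.4690 bits

Distribution A (p=0.51) is closer to uniform (p=0.5), so it has higher entropy.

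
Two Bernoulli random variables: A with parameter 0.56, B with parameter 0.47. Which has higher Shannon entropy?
B

For binary distributions, entropy is maximized at p=0.5 and decreases as p moves toward 0 or 1.

H(A) = H(0.56) = 0.9896 bits
H(B) = H(0.47) = 0.9974 bits

Distribution B (p=0.47) is closer to uniform (p=0.5), so it has higher entropy.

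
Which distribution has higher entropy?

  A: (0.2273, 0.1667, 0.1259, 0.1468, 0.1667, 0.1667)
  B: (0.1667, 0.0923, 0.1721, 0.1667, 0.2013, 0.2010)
A

Both distributions are close to uniform, making this a harder comparison.

H(A) = 2.5611 bits
H(B) = 2.5466 bits

The distribution closer to uniform has higher entropy.
Answer: A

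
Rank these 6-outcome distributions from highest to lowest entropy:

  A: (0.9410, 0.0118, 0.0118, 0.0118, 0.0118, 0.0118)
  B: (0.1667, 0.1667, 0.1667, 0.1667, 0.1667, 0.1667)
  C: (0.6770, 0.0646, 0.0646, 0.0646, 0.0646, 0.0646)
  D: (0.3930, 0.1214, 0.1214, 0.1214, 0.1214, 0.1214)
B > D > C > A

Key insight: Entropy is maximized by uniform distributions and minimized by concentrated distributions.

Entropies:
  H(A) = 0.4605 bits
  H(B) = 2.5850 bits
  H(C) = 1.6576 bits
  H(D) = 2.3761 bits

Ranking: B > D > C > A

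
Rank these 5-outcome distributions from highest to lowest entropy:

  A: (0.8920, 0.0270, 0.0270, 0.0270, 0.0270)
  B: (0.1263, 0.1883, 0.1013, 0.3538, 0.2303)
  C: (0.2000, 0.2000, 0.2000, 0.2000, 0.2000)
C > B > A

Key insight: Entropy is maximized by uniform distributions and minimized by concentrated distributions.

- Uniform distributions have maximum entropy log₂(5) = 2.3219 bits
- The more "peaked" or concentrated a distribution, the lower its entropy

Entropies:
  H(A) = 0.7099 bits
  H(B) = 2.1834 bits
  H(C) = 2.3219 bits

Ranking: C > B > A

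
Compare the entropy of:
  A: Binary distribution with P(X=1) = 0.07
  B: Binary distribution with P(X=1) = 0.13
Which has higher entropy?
B

For binary distributions, entropy is maximized at p=0.5 and decreases as p moves toward 0 or 1.

H(A) = H(0.07) = 0.3659 bits
H(B) = H(0.13) = 0.5574 bits

Distribution B (p=0.13) is closer to uniform (p=0.5), so it has higher entropy.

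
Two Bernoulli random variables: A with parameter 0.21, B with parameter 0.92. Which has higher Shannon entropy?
A

For binary distributions, entropy is maximized at p=0.5 and decreases as p moves toward 0 or 1.

H(A) = H(0.21) = 0.7415 bits
H(B) = H(0.92) = 0.4022 bits

Distribution A (p=0.21) is closer to uniform (p=0.5), so it has higher entropy.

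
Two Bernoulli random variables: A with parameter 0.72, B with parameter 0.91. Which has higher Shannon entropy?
A

For binary distributions, entropy is maximized at p=0.5 and decreases as p moves toward 0 or 1.

H(A) = H(0.72) = 0.8555 bits
H(B) = H(0.91) = 0.4365 bits

Distribution A (p=0.72) is closer to uniform (p=0.5), so it has higher entropy.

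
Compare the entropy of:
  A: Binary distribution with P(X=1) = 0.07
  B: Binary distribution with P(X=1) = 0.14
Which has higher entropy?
B

For binary distributions, entropy is maximized at p=0.5 and decreases as p moves toward 0 or 1.

H(A) = H(0.07) = 0.3659 bits
H(B) = H(0.14) = 0.5842 bits

Distribution B (p=0.14) is closer to uniform (p=0.5), so it has higher entropy.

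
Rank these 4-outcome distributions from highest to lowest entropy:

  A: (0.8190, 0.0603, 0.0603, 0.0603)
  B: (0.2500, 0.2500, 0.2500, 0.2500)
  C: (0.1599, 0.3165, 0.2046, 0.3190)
B > C > A

Key insight: Entropy is maximized by uniform distributions and minimized by concentrated distributions.

- Uniform distributions have maximum entropy log₂(4) = 2.0000 bits
- The more "peaked" or concentrated a distribution, the lower its entropy

Entropies:
  H(A) = 0.9691 bits
  H(B) = 2.0000 bits
  H(C) = 1.9424 bits

Ranking: B > C > A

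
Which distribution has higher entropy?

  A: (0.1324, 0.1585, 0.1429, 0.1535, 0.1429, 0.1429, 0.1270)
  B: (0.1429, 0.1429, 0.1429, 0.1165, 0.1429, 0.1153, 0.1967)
A

Both distributions are close to uniform, making this a harder comparison.

H(A) = 2.8037 bits
H(B) = 2.7864 bits

The distribution closer to uniform has higher entropy.
Answer: A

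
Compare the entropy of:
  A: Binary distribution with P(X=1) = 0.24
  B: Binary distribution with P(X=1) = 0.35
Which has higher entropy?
B

For binary distributions, entropy is maximized at p=0.5 and decreases as p moves toward 0 or 1.

H(A) = H(0.24) = 0.7950 bits
H(B) = H(0.35) = 0.9341 bits

Distribution B (p=0.35) is closer to uniform (p=0.5), so it has higher entropy.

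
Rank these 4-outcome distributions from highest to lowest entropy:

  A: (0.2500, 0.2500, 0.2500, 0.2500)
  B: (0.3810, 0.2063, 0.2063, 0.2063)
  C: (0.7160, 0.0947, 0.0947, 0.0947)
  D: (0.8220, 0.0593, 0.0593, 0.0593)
A > B > C > D

Key insight: Entropy is maximized by uniform distributions and minimized by concentrated distributions.

Entropies:
  H(A) = 2.0000 bits
  H(B) = 1.9398 bits
  H(C) = 1.3110 bits
  H(D) = 0.9578 bits

Ranking: A > B > C > D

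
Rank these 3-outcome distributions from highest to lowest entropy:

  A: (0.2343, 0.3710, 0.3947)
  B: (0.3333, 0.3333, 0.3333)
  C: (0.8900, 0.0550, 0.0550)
B > A > C

Key insight: Entropy is maximized by uniform distributions and minimized by concentrated distributions.

- Uniform distributions have maximum entropy log₂(3) = 1.5850 bits
- The more "peaked" or concentrated a distribution, the lower its entropy

Entropies:
  H(A) = 1.5506 bits
  H(B) = 1.5850 bits
  H(C) = 0.6099 bits

Ranking: B > A > C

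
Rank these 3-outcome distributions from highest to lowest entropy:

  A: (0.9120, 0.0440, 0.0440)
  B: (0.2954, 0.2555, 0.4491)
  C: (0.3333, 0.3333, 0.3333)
C > B > A

Key insight: Entropy is maximized by uniform distributions and minimized by concentrated distributions.

- Uniform distributions have maximum entropy log₂(3) = 1.5850 bits
- The more "peaked" or concentrated a distribution, the lower its entropy

Entropies:
  H(A) = 0.5178 bits
  H(B) = 1.5413 bits
  H(C) = 1.5850 bits

Ranking: C > B > A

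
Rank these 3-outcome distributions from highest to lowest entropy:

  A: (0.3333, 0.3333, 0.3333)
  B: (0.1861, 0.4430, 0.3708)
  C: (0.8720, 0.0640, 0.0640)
A > B > C

Key insight: Entropy is maximized by uniform distributions and minimized by concentrated distributions.

- Uniform distributions have maximum entropy log₂(3) = 1.5850 bits
- The more "peaked" or concentrated a distribution, the lower its entropy

Entropies:
  H(A) = 1.5850 bits
  H(B) = 1.5026 bits
  H(C) = 0.6799 bits

Ranking: A > B > C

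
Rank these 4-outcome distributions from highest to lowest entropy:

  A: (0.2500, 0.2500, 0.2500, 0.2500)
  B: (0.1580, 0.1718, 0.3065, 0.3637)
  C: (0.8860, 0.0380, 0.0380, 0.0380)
A > B > C

Key insight: Entropy is maximized by uniform distributions and minimized by concentrated distributions.

- Uniform distributions have maximum entropy log₂(4) = 2.0000 bits
- The more "peaked" or concentrated a distribution, the lower its entropy

Entropies:
  H(A) = 2.0000 bits
  H(B) = 1.9107 bits
  H(C) = 0.6926 bits

Ranking: A > B > C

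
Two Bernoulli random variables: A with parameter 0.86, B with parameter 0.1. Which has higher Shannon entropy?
A

For binary distributions, entropy is maximized at p=0.5 and decreases as p moves toward 0 or 1.

H(A) = H(0.86) = 0.5842 bits
H(B) = H(0.1) = 0.4690 bits

Distribution A (p=0.86) is closer to uniform (p=0.5), so it has higher entropy.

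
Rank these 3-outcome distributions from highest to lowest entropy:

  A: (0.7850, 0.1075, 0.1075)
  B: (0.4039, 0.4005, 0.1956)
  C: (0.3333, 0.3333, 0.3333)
C > B > A

Key insight: Entropy is maximized by uniform distributions and minimized by concentrated distributions.

- Uniform distributions have maximum entropy log₂(3) = 1.5850 bits
- The more "peaked" or concentrated a distribution, the lower its entropy

Entropies:
  H(A) = 0.9659 bits
  H(B) = 1.5175 bits
  H(C) = 1.5850 bits

Ranking: C > B > A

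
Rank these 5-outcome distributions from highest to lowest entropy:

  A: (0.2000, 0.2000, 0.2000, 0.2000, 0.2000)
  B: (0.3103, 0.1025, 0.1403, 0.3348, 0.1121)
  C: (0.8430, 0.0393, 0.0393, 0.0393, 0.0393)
A > B > C

Key insight: Entropy is maximized by uniform distributions and minimized by concentrated distributions.

- Uniform distributions have maximum entropy log₂(5) = 2.3219 bits
- The more "peaked" or concentrated a distribution, the lower its entropy

Entropies:
  H(A) = 2.3219 bits
  H(B) = 2.1407 bits
  H(C) = 0.9411 bits

Ranking: A > B > C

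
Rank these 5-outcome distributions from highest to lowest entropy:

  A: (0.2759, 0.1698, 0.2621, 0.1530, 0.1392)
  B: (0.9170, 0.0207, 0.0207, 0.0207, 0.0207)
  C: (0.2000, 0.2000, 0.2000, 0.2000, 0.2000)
C > A > B

Key insight: Entropy is maximized by uniform distributions and minimized by concentrated distributions.

- Uniform distributions have maximum entropy log₂(5) = 2.3219 bits
- The more "peaked" or concentrated a distribution, the lower its entropy

Entropies:
  H(A) = 2.2636 bits
  H(B) = 0.5787 bits
  H(C) = 2.3219 bits

Ranking: C > A > B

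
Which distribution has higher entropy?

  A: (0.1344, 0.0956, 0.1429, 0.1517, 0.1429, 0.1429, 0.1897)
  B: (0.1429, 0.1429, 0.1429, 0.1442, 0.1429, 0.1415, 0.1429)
B

Both distributions are close to uniform, making this a harder comparison.

H(A) = 2.7838 bits
H(B) = 2.8073 bits

The distribution closer to uniform has higher entropy.
Answer: B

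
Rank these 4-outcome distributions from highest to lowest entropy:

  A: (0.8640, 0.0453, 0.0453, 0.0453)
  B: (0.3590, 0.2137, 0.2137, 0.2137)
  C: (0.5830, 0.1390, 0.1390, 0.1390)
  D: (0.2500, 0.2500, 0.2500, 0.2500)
D > B > C > A

Key insight: Entropy is maximized by uniform distributions and minimized by concentrated distributions.

Entropies:
  H(A) = 0.7892 bits
  H(B) = 1.9578 bits
  H(C) = 1.6410 bits
  H(D) = 2.0000 bits

Ranking: D > B > C > A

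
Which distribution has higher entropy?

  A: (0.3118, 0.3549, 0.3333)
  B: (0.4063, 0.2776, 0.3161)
A

Both distributions are close to uniform, making this a harder comparison.

H(A) = 1.5830 bits
H(B) = 1.5664 bits

The distribution closer to uniform has higher entropy.
Answer: A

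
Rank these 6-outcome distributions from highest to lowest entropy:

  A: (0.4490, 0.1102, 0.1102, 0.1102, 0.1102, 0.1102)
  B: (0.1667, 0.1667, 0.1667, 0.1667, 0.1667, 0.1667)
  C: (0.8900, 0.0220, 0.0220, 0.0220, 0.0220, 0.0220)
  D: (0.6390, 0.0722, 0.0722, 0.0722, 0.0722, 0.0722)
B > A > D > C

Key insight: Entropy is maximized by uniform distributions and minimized by concentrated distributions.

Entropies:
  H(A) = 2.2719 bits
  H(B) = 2.5850 bits
  H(C) = 0.7553 bits
  H(D) = 1.7817 bits

Ranking: B > A > D > C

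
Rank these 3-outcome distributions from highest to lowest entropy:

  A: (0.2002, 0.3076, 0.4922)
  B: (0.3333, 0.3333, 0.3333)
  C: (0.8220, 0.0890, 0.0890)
B > A > C

Key insight: Entropy is maximized by uniform distributions and minimized by concentrated distributions.

- Uniform distributions have maximum entropy log₂(3) = 1.5850 bits
- The more "peaked" or concentrated a distribution, the lower its entropy

Entropies:
  H(A) = 1.4911 bits
  H(B) = 1.5850 bits
  H(C) = 0.8537 bits

Ranking: B > A > C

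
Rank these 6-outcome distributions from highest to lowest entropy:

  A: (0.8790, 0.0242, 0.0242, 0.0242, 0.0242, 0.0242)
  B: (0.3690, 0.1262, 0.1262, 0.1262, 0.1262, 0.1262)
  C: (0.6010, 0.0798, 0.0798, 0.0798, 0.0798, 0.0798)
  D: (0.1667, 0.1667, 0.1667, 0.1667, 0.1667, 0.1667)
D > B > C > A

Key insight: Entropy is maximized by uniform distributions and minimized by concentrated distributions.

Entropies:
  H(A) = 0.8132 bits
  H(B) = 2.4150 bits
  H(C) = 1.8968 bits
  H(D) = 2.5850 bits

Ranking: D > B > C > A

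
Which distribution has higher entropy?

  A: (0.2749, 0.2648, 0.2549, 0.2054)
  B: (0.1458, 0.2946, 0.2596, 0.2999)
A

Both distributions are close to uniform, making this a harder comparison.

H(A) = 1.9915 bits
H(B) = 1.9507 bits

The distribution closer to uniform has higher entropy.
Answer: A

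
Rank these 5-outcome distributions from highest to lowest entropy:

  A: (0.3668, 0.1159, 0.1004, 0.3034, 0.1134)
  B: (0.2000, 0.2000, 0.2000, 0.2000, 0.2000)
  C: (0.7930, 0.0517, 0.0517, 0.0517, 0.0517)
B > A > C

Key insight: Entropy is maximized by uniform distributions and minimized by concentrated distributions.

- Uniform distributions have maximum entropy log₂(5) = 2.3219 bits
- The more "peaked" or concentrated a distribution, the lower its entropy

Entropies:
  H(A) = 2.1023 bits
  H(B) = 2.3219 bits
  H(C) = 1.1497 bits

Ranking: B > A > C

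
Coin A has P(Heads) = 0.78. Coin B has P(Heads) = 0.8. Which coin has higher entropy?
A

For binary distributions, entropy is maximized at p=0.5 and decreases as p moves toward 0 or 1.

H(A) = H(0.78) = 0.7602 bits
H(B) = H(0.8) = 0.7219 bits

Distribution A (p=0.78) is closer to uniform (p=0.5), so it has higher entropy.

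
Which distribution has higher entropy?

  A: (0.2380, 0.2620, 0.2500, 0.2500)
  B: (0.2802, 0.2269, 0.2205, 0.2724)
A

Both distributions are close to uniform, making this a harder comparison.

H(A) = 1.9992 bits
H(B) = 1.9919 bits

The distribution closer to uniform has higher entropy.
Answer: A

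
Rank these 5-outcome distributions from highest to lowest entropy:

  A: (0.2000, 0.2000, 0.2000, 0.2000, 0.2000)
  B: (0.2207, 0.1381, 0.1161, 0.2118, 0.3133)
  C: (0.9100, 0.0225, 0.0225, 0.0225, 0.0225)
A > B > C

Key insight: Entropy is maximized by uniform distributions and minimized by concentrated distributions.

- Uniform distributions have maximum entropy log₂(5) = 2.3219 bits
- The more "peaked" or concentrated a distribution, the lower its entropy

Entropies:
  H(A) = 2.3219 bits
  H(B) = 2.2351 bits
  H(C) = 0.6165 bits

Ranking: A > B > C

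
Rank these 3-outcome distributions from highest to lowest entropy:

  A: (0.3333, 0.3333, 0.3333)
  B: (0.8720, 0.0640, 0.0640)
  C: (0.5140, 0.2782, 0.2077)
A > C > B

Key insight: Entropy is maximized by uniform distributions and minimized by concentrated distributions.

- Uniform distributions have maximum entropy log₂(3) = 1.5850 bits
- The more "peaked" or concentrated a distribution, the lower its entropy

Entropies:
  H(A) = 1.5850 bits
  H(B) = 0.6799 bits
  H(C) = 1.4780 bits

Ranking: A > C > B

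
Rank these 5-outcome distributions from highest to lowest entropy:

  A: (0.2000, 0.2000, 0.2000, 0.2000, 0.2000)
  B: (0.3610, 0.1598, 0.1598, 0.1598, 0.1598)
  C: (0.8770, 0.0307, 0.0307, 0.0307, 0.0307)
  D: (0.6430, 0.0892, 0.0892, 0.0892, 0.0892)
A > B > D > C

Key insight: Entropy is maximized by uniform distributions and minimized by concentrated distributions.

Entropies:
  H(A) = 2.3219 bits
  H(B) = 2.2215 bits
  H(C) = 0.7839 bits
  H(D) = 1.6542 bits

Ranking: A > B > D > C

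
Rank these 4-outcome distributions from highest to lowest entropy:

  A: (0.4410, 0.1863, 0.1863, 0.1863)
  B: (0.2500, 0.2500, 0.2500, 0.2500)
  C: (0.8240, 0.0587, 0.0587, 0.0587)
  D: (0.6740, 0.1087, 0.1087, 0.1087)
B > A > D > C

Key insight: Entropy is maximized by uniform distributions and minimized by concentrated distributions.

Entropies:
  H(A) = 1.8759 bits
  H(B) = 2.0000 bits
  H(C) = 0.9502 bits
  H(D) = 1.4275 bits

Ranking: B > A > D > C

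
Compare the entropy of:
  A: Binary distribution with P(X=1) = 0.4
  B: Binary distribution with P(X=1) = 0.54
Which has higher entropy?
B

For binary distributions, entropy is maximized at p=0.5 and decreases as p moves toward 0 or 1.

H(A) = H(0.4) = 0.9710 bits
H(B) = H(0.54) = 0.9954 bits

Distribution B (p=0.54) is closer to uniform (p=0.5), so it has higher entropy.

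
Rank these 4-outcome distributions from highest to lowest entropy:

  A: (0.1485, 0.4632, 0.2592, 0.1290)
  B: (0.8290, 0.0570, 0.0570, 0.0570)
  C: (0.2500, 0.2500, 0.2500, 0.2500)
C > A > B

Key insight: Entropy is maximized by uniform distributions and minimized by concentrated distributions.

- Uniform distributions have maximum entropy log₂(4) = 2.0000 bits
- The more "peaked" or concentrated a distribution, the lower its entropy

Entropies:
  H(A) = 1.8090 bits
  H(B) = 0.9310 bits
  H(C) = 2.0000 bits

Ranking: C > A > B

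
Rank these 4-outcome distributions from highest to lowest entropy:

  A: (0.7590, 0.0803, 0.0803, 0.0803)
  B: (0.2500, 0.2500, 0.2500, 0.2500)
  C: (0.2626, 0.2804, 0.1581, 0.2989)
B > C > A

Key insight: Entropy is maximized by uniform distributions and minimized by concentrated distributions.

- Uniform distributions have maximum entropy log₂(4) = 2.0000 bits
- The more "peaked" or concentrated a distribution, the lower its entropy

Entropies:
  H(A) = 1.1787 bits
  H(B) = 2.0000 bits
  H(C) = 1.9624 bits

Ranking: B > C > A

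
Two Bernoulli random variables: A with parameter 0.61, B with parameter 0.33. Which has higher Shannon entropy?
A

For binary distributions, entropy is maximized at p=0.5 and decreases as p moves toward 0 or 1.

H(A) = H(0.61) = 0.9648 bits
H(B) = H(0.33) = 0.9149 bits

Distribution A (p=0.61) is closer to uniform (p=0.5), so it has higher entropy.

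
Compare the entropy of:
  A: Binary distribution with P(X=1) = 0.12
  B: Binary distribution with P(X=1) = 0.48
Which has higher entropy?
B

For binary distributions, entropy is maximized at p=0.5 and decreases as p moves toward 0 or 1.

H(A) = H(0.12) = 0.5294 bits
H(B) = H(0.48) = 0.9988 bits

Distribution B (p=0.48) is closer to uniform (p=0.5), so it has higher entropy.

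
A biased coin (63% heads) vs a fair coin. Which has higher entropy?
Fair coin

The fair coin is uniform (p=0.5), maximizing binary entropy at 1 bit. The biased coin has H(0.63) ≈ 0.951 bits — its outcome is more predictable, so its entropy is lower.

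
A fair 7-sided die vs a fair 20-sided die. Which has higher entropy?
20-sided die

Both are uniform distributions; for uniform over n outcomes, H = log₂(n). H(7-sided) = log₂(7) = 2.807 bits and H(20-sided) = log₂(20) = 4.322 bits. More outcomes in a uniform distribution means higher entropy.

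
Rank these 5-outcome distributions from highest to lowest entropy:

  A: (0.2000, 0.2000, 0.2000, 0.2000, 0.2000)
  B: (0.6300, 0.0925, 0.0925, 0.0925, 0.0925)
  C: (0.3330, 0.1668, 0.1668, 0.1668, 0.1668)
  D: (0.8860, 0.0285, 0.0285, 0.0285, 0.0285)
A > C > B > D

Key insight: Entropy is maximized by uniform distributions and minimized by concentrated distributions.

Entropies:
  H(A) = 2.3219 bits
  H(B) = 1.6907 bits
  H(C) = 2.2520 bits
  H(D) = 0.7399 bits

Ranking: A > C > B > D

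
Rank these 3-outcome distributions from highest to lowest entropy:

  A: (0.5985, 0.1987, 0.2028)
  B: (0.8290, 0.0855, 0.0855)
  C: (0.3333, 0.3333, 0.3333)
C > A > B

Key insight: Entropy is maximized by uniform distributions and minimized by concentrated distributions.

- Uniform distributions have maximum entropy log₂(3) = 1.5850 bits
- The more "peaked" or concentrated a distribution, the lower its entropy

Entropies:
  H(A) = 1.3733 bits
  H(B) = 0.8310 bits
  H(C) = 1.5850 bits

Ranking: C > A > B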